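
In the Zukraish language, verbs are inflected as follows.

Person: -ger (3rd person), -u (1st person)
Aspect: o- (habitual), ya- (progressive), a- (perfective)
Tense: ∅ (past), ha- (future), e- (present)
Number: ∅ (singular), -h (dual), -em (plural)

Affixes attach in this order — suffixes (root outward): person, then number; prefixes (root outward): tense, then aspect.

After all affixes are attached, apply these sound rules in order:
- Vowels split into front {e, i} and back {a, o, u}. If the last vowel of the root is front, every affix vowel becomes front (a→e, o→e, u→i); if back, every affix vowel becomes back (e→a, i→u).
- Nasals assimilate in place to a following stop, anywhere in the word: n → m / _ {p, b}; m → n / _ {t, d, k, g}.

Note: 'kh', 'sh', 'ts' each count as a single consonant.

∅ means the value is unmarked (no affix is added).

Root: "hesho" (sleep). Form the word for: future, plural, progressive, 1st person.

Attach tense future ha- → hahesho.
Attach person 1st person -u → haheshou.
Attach aspect progressive ya- → yahaheshou.
Attach number plural -em → yahaheshouem.
Apply vowel harmony: yahaheshouem → yahaheshouam.
Nasal assimilation: no change.

yahaheshouam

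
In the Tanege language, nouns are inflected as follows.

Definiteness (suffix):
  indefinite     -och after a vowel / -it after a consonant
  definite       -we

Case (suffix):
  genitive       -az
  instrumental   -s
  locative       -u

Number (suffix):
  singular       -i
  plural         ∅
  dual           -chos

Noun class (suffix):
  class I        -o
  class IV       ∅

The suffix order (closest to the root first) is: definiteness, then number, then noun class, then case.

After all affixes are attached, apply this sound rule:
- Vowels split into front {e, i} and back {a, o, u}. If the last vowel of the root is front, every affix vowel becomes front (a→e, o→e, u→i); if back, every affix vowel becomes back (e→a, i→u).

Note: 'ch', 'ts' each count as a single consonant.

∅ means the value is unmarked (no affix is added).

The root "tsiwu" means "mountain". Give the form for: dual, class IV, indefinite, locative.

Attach definiteness indefinite -och (after vowel 'u') → tsiwuoch.
Attach number dual -chos → tsiwuochchos.
noun class = class IV: zero marking, form stays tsiwuochchos.
Attach case locative -u → tsiwuochchosu.
Vowel harmony: no change.

tsiwuochchosu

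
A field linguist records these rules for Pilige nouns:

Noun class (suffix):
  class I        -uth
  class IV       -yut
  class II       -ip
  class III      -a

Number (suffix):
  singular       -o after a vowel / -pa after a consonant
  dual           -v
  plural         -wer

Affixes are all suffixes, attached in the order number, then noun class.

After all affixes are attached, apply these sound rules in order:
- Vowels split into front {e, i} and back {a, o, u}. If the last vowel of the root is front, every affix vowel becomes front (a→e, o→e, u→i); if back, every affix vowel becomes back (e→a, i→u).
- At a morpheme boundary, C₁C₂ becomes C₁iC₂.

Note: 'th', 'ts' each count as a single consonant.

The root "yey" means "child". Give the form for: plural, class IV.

yeyiweriyit

Attach number plural -wer → yeywer.
Attach noun class class IV -yut → yeyweryut.
Apply vowel harmony: yeyweryut → yeyweryit.
Apply epenthesis: yeyweryit → yeyiweriyit.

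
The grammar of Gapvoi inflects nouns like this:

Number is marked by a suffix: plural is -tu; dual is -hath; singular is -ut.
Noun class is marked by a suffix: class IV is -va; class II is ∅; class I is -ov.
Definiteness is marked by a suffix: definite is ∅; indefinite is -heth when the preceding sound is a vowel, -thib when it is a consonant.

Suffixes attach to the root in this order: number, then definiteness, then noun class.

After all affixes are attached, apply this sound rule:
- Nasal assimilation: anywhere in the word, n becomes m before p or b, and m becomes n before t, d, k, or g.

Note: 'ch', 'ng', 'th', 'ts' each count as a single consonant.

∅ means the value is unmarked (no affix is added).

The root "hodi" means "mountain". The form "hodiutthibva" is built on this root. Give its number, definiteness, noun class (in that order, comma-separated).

singular, indefinite, class IV

Segment: hodi-ut-thib-va.
number: -ut → singular.
definiteness: -heth/thib → indefinite.
noun class: -va → class IV.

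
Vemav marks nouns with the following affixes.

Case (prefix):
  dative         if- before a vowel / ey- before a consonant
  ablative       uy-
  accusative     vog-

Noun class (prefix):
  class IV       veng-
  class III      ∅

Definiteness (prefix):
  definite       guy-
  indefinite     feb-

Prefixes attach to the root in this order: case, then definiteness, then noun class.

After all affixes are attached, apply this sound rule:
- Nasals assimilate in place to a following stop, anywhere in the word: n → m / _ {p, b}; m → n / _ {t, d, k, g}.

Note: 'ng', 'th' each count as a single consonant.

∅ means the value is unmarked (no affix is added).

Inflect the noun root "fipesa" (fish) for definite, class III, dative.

guyeyfipesa

Attach case dative ey- (before consonant 'f') → eyfipesa.
Attach definiteness definite guy- → guyeyfipesa.
noun class = class III: zero marking, form stays guyeyfipesa.
Nasal assimilation: no change.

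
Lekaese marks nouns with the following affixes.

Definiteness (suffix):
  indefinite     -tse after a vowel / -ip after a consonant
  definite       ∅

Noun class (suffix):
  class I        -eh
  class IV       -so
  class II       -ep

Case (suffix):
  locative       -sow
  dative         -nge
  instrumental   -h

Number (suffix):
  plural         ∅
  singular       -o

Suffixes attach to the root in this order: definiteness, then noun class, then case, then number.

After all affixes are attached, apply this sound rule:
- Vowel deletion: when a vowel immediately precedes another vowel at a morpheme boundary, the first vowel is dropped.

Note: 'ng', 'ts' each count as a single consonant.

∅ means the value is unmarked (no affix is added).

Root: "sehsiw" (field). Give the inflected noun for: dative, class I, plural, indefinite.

Attach definiteness indefinite -ip (after consonant 'w') → sehsiwip.
Attach noun class class I -eh → sehsiwipeh.
Attach case dative -nge → sehsiwipehnge.
number = plural: zero marking, form stays sehsiwipehnge.
Vowel deletion: no change.

sehsiwipehnge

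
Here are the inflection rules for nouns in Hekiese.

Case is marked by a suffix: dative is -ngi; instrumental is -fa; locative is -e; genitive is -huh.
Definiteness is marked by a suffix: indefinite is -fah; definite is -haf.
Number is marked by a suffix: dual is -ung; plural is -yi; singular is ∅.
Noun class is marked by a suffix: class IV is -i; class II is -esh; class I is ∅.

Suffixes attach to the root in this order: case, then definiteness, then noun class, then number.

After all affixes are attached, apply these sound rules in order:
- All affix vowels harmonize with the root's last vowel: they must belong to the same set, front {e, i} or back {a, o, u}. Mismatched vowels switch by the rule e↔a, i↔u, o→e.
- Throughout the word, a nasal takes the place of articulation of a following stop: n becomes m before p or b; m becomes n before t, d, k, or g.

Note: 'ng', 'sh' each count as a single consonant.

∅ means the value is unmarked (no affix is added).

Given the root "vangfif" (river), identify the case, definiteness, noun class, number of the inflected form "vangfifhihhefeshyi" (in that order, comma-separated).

genitive, definite, class II, plural

Segment: vangfif-huh-haf-esh-yi.
case: -huh → genitive.
definiteness: -haf → definite.
noun class: -esh → class II.
number: -yi → plural.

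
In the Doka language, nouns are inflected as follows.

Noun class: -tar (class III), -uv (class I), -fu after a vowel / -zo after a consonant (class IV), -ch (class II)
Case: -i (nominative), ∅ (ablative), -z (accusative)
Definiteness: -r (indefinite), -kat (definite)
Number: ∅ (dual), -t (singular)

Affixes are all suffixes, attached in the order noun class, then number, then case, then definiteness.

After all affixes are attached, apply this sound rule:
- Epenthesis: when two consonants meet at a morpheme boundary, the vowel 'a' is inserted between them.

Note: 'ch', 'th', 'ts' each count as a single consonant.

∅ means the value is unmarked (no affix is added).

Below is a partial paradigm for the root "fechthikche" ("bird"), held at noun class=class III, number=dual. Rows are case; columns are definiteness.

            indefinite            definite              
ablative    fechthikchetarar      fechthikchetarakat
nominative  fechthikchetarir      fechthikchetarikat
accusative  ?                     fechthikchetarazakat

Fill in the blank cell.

fechthikchetarazar

Attach noun class class III -tar → fechthikchetar.
number = dual: zero marking, form stays fechthikchetar.
Attach case accusative -z → fechthikchetarz.
Attach definiteness indefinite -r → fechthikchetarzr.
Apply epenthesis: fechthikchetarzr → fechthikchetarazar.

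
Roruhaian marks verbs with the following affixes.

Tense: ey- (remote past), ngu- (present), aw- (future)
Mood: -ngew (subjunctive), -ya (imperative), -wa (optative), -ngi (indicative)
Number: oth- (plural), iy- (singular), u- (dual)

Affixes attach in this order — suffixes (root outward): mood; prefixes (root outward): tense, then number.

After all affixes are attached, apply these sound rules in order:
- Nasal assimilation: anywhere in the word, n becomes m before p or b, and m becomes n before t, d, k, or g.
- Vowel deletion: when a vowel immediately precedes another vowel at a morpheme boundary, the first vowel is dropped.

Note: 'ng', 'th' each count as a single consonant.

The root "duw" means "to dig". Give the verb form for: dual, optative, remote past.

Attach tense remote past ey- → eyduw.
Attach number dual u- → ueyduw.
Attach mood optative -wa → ueyduwwa.
Nasal assimilation: no change.
Apply vowel deletion: ueyduwwa → eyduwwa.

eyduwwa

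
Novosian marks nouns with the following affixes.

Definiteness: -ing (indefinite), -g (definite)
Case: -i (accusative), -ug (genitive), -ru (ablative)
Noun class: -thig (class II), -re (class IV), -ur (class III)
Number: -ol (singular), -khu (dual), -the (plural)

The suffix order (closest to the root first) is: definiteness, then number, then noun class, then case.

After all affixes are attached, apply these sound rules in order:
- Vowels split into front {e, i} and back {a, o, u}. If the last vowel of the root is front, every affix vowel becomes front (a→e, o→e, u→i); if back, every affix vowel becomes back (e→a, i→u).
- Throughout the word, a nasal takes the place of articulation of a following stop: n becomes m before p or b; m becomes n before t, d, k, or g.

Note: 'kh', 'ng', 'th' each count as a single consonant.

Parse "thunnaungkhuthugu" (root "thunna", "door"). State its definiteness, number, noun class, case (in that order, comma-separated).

indefinite, dual, class II, accusative

Segment: thunna-ing-khu-thig-i.
definiteness: -ing → indefinite.
number: -khu → dual.
noun class: -thig → class II.
case: -i → accusative.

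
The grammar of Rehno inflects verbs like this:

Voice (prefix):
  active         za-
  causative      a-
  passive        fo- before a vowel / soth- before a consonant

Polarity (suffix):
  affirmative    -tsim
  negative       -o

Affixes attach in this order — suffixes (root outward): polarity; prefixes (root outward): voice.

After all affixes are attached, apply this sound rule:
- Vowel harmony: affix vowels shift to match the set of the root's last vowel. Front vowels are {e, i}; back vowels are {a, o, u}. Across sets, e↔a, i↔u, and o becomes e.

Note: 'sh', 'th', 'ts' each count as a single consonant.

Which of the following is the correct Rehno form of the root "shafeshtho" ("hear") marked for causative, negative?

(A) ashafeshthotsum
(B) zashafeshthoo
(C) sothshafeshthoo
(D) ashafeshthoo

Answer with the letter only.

D

Attach voice causative a- → ashafeshtho.
Attach polarity negative -o → ashafeshthoo.
Vowel harmony: no change.
So the correct form is ashafeshthoo, option (D).
(A) ashafeshthotsum is wrong: it uses affirmative instead of negative for polarity.
(C) sothshafeshthoo is wrong: it uses passive instead of causative for voice.
(B) zashafeshthoo is wrong: it uses active instead of causative for voice.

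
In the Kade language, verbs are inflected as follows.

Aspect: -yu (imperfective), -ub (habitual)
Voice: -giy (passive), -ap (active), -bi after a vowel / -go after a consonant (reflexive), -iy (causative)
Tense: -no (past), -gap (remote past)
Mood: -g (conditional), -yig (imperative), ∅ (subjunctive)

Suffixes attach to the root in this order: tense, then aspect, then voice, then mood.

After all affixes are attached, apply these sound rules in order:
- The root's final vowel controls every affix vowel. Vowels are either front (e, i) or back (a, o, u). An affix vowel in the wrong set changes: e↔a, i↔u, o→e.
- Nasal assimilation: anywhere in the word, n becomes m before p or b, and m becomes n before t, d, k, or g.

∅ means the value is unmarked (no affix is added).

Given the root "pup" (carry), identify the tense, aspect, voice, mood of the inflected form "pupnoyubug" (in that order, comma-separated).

Segment: pup-no-yu-bi-g.
tense: -no → past.
aspect: -yu → imperfective.
voice: -bi/go → reflexive.
mood: -g → conditional.

past, imperfective, reflexive, conditional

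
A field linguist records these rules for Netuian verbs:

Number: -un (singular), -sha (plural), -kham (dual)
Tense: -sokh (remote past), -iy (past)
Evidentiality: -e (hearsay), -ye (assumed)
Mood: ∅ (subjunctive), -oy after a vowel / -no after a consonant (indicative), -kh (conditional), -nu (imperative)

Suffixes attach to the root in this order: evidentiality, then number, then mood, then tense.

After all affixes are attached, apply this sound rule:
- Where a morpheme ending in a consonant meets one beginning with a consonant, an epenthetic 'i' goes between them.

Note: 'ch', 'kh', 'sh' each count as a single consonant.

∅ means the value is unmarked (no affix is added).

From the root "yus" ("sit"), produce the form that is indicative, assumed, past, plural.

Attach evidentiality assumed -ye → yusye.
Attach number plural -sha → yusyesha.
Attach mood indicative -oy (after vowel 'a') → yusyeshaoy.
Attach tense past -iy → yusyeshaoyiy.
Apply epenthesis: yusyeshaoyiy → yusiyeshaoyiy.

yusiyeshaoyiy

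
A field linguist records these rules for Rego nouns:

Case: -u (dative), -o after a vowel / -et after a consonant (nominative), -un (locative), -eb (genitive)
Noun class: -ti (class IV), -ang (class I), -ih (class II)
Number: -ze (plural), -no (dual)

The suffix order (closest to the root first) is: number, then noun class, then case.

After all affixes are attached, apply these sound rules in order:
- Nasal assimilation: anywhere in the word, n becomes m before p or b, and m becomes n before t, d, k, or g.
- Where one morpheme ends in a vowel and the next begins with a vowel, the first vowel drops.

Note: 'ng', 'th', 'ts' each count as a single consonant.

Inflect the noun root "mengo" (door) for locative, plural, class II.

mengozihun

Attach number plural -ze → mengoze.
Attach noun class class II -ih → mengozeih.
Attach case locative -un → mengozeihun.
Nasal assimilation: no change.
Apply vowel deletion: mengozeihun → mengozihun.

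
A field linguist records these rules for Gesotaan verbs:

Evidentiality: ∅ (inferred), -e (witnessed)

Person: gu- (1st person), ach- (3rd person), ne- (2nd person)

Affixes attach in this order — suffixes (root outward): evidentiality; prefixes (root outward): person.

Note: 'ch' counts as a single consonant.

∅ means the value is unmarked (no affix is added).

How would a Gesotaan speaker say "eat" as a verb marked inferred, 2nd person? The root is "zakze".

nezakze

evidentiality = inferred: zero marking, form stays zakze.
Attach person 2nd person ne- → nezakze.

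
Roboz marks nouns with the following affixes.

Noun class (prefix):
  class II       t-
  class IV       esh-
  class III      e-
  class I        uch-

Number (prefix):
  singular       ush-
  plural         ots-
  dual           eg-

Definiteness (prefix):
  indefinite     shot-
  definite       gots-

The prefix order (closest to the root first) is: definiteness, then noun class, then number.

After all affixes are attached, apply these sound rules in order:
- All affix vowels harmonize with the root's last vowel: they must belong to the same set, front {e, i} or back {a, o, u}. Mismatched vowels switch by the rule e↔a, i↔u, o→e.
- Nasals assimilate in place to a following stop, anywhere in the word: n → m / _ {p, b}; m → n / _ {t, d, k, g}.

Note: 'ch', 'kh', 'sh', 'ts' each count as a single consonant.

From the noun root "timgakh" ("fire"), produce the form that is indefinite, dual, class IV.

Attach definiteness indefinite shot- → shottimgakh.
Attach noun class class IV esh- → eshshottimgakh.
Attach number dual eg- → egeshshottimgakh.
Apply vowel harmony: egeshshottimgakh → agashshottimgakh.
Apply nasal assimilation: agashshottimgakh → agashshottingakh.

agashshottingakh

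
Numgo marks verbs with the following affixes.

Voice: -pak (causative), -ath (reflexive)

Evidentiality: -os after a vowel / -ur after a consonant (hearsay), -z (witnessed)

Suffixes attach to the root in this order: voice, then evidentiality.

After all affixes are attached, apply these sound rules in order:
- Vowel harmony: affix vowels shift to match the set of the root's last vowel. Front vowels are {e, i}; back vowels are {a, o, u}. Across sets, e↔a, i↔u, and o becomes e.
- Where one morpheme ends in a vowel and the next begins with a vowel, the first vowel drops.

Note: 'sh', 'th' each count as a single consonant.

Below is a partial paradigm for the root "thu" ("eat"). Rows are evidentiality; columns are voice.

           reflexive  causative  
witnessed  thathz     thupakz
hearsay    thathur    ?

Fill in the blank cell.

thupakur

Attach voice causative -pak → thupak.
Attach evidentiality hearsay -ur (after consonant 'k') → thupakur.
Vowel harmony: no change.
Vowel deletion: no change.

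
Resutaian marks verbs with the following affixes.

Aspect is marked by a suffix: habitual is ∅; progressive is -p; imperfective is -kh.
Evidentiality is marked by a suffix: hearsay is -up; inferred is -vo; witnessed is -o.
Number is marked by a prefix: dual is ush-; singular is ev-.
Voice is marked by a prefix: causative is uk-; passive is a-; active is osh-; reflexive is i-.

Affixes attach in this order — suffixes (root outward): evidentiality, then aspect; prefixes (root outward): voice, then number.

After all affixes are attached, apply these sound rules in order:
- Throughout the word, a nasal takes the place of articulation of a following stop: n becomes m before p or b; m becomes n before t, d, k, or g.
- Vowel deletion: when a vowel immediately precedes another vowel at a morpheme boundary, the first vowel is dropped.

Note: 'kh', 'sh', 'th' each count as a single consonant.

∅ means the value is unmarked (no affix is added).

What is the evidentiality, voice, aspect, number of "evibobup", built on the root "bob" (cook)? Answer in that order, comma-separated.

hearsay, reflexive, habitual, singular

Segment: ev-i-bob-up.
evidentiality: -up → hearsay.
voice: i- → reflexive.
aspect: ∅ → habitual.
number: ev- → singular.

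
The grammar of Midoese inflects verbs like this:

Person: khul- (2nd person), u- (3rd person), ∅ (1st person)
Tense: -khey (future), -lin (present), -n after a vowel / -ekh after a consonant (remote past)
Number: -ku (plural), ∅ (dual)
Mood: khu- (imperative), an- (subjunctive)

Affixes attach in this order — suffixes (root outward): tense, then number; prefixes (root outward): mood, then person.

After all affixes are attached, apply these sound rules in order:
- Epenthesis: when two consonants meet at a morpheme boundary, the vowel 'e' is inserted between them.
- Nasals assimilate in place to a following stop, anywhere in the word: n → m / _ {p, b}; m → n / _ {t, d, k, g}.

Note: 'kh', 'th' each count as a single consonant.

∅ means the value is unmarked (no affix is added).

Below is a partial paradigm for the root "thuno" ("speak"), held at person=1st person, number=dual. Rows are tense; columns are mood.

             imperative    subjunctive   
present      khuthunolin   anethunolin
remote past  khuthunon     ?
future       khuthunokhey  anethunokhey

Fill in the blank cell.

Attach tense remote past -n (after vowel 'o') → thunon.
Attach mood subjunctive an- → anthunon.
person = 1st person: zero marking, form stays anthunon.
number = dual: zero marking, form stays anthunon.
Apply epenthesis: anthunon → anethunon.
Nasal assimilation: no change.

anethunon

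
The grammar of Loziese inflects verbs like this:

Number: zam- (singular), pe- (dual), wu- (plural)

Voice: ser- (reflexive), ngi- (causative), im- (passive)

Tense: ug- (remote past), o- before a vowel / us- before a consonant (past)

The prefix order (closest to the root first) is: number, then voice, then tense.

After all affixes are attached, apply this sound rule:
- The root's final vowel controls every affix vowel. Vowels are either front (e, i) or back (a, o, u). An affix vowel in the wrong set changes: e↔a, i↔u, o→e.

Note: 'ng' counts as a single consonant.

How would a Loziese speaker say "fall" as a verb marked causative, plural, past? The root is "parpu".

Attach number plural wu- → wuparpu.
Attach voice causative ngi- → ngiwuparpu.
Attach tense past us- (before consonant 'ng') → usngiwuparpu.
Apply vowel harmony: usngiwuparpu → usnguwuparpu.

usnguwuparpu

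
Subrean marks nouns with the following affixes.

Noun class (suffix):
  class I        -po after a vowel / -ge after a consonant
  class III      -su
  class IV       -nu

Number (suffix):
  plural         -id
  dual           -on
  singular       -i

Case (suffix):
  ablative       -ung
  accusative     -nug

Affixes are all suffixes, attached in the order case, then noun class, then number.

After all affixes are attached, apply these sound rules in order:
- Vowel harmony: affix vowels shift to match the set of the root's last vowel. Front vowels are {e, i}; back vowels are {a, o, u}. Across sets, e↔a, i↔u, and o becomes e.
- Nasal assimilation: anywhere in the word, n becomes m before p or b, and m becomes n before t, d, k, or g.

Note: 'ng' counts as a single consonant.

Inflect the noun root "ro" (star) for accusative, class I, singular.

Attach case accusative -nug → ronug.
Attach noun class class I -ge (after consonant 'g') → ronugge.
Attach number singular -i → ronuggei.
Apply vowel harmony: ronuggei → ronuggau.
Nasal assimilation: no change.

ronuggau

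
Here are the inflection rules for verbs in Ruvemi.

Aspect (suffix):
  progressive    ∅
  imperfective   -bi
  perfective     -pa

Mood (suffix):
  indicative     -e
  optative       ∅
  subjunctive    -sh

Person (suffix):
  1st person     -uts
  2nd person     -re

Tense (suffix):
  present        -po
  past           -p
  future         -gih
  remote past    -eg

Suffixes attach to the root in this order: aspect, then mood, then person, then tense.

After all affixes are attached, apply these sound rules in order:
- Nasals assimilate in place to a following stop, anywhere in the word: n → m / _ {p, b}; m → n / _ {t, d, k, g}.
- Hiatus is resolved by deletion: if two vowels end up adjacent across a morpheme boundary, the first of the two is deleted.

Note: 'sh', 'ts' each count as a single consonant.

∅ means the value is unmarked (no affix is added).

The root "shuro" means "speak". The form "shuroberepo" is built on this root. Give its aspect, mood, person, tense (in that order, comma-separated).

imperfective, indicative, 2nd person, present

Segment: shuro-bi-e-re-po.
aspect: -bi → imperfective.
mood: -e → indicative.
person: -re → 2nd person.
tense: -po → present.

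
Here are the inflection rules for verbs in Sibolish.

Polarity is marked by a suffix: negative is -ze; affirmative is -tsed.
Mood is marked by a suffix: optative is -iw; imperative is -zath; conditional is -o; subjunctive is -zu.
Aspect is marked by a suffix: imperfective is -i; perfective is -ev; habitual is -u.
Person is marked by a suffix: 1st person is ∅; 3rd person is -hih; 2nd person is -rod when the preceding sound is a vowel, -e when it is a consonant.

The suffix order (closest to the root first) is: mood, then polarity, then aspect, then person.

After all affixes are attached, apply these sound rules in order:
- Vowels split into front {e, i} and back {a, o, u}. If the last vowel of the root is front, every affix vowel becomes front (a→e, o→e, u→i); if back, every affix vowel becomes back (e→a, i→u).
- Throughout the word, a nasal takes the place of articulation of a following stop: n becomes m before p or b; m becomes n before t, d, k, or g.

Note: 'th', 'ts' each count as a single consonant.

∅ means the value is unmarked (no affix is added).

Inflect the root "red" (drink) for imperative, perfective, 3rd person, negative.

Attach mood imperative -zath → redzath.
Attach polarity negative -ze → redzathze.
Attach aspect perfective -ev → redzathzeev.
Attach person 3rd person -hih → redzathzeevhih.
Apply vowel harmony: redzathzeevhih → redzethzeevhih.
Nasal assimilation: no change.

redzethzeevhih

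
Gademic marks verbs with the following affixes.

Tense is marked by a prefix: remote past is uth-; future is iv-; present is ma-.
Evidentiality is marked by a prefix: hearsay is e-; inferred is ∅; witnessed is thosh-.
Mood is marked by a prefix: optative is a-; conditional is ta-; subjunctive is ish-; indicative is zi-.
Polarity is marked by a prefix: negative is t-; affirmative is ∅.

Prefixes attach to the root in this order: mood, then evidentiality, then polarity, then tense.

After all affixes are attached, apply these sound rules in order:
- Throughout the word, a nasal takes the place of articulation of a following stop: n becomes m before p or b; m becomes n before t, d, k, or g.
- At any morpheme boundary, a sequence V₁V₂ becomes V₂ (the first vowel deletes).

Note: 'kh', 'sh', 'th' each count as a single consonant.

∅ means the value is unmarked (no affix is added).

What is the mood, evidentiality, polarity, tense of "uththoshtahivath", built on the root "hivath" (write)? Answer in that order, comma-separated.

conditional, witnessed, affirmative, remote past

Segment: uth-thosh-ta-hivath.
mood: ta- → conditional.
evidentiality: thosh- → witnessed.
polarity: ∅ → affirmative.
tense: uth- → remote past.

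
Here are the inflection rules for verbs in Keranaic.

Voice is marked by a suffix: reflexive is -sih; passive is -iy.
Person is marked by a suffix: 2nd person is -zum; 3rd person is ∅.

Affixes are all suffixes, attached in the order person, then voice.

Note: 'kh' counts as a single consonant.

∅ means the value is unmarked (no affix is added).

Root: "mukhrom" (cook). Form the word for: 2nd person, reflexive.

Attach person 2nd person -zum → mukhromzum.
Attach voice reflexive -sih → mukhromzumsih.

mukhromzumsih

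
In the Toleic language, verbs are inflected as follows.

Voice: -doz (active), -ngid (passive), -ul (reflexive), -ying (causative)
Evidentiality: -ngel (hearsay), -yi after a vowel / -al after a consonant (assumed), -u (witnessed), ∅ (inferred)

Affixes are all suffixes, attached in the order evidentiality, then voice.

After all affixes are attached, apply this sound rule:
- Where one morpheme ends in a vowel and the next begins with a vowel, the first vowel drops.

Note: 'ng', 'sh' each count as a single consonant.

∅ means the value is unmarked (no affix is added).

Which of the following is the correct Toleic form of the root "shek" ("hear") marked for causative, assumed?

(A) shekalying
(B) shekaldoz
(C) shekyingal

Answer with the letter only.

Attach evidentiality assumed -al (after consonant 'k') → shekal.
Attach voice causative -ying → shekalying.
Vowel deletion: no change.
So the correct form is shekalying, option (A).
(B) shekaldoz is wrong: it uses active instead of causative for voice.
(C) shekyingal is wrong: it has the affixes in the wrong order.

A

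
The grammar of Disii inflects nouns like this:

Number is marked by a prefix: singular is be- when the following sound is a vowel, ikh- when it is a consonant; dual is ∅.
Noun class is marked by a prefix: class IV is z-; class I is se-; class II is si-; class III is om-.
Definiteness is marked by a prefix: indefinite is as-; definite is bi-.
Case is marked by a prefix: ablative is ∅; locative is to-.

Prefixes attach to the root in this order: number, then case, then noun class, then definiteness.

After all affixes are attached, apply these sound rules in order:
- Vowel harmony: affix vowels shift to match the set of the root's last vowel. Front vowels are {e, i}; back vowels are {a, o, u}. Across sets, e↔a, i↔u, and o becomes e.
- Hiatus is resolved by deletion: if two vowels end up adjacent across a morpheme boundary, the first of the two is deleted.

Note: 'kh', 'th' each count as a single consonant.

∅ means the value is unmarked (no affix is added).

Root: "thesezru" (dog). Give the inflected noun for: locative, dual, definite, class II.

busutothesezru

number = dual: zero marking, form stays thesezru.
Attach case locative to- → tothesezru.
Attach noun class class II si- → sitothesezru.
Attach definiteness definite bi- → bisitothesezru.
Apply vowel harmony: bisitothesezru → busutothesezru.
Vowel deletion: no change.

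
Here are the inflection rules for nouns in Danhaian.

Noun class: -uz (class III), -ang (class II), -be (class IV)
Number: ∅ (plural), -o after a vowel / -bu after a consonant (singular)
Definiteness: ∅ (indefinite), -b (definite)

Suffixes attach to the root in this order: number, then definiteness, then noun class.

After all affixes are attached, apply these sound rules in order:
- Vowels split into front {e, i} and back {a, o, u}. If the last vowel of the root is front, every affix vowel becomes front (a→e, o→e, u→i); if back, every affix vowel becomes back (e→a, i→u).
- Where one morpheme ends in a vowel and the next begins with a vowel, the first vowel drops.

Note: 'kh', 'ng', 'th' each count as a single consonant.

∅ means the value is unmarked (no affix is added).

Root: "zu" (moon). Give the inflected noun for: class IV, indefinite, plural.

number = plural: zero marking, form stays zu.
definiteness = indefinite: zero marking, form stays zu.
Attach noun class class IV -be → zube.
Apply vowel harmony: zube → zuba.
Vowel deletion: no change.

zuba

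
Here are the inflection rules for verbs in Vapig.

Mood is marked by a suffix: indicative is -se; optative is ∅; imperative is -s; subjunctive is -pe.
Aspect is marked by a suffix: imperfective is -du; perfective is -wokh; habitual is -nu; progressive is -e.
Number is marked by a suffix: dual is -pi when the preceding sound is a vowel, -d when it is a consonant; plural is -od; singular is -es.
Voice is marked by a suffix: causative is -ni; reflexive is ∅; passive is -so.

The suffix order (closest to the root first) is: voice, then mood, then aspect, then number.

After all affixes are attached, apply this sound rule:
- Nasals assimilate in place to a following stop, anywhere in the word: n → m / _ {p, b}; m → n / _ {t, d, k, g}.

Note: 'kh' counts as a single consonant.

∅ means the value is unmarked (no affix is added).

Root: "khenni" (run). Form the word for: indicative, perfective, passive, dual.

Attach voice passive -so → khenniso.
Attach mood indicative -se → khennisose.
Attach aspect perfective -wokh → khennisosewokh.
Attach number dual -d (after consonant 'kh') → khennisosewokhd.
Nasal assimilation: no change.

khennisosewokhd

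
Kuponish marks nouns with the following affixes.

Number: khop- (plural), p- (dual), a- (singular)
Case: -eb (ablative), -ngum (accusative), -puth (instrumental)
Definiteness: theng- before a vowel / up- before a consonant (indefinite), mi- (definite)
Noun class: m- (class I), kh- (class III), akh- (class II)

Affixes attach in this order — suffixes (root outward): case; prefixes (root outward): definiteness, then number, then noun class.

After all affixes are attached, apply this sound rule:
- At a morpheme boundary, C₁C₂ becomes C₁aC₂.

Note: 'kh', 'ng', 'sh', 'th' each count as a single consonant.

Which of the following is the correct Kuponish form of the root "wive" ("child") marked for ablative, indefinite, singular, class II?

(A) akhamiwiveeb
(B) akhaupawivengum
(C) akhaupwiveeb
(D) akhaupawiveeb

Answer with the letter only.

D

Attach definiteness indefinite up- (before consonant 'w') → upwive.
Attach case ablative -eb → upwiveeb.
Attach number singular a- → aupwiveeb.
Attach noun class class II akh- → akhaupwiveeb.
Apply epenthesis: akhaupwiveeb → akhaupawiveeb.
So the correct form is akhaupawiveeb, option (D).
(C) akhaupwiveeb is wrong: it fails to apply the sound rule(s).
(A) akhamiwiveeb is wrong: it uses definite instead of indefinite for definiteness.
(B) akhaupawivengum is wrong: it uses accusative instead of ablative for case.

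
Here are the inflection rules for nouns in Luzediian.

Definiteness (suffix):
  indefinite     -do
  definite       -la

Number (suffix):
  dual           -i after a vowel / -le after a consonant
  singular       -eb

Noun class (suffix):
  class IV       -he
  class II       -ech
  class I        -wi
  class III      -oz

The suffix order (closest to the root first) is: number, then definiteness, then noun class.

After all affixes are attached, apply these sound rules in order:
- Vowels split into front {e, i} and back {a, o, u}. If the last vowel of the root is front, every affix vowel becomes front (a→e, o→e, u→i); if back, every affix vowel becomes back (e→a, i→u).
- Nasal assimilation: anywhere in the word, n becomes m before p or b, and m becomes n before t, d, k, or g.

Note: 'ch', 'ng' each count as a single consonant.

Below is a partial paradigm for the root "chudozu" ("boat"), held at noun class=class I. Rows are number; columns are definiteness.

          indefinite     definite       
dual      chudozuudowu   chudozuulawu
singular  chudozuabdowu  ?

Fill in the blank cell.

chudozuablawu

Attach number singular -eb → chudozueb.
Attach definiteness definite -la → chudozuebla.
Attach noun class class I -wi → chudozueblawi.
Apply vowel harmony: chudozueblawi → chudozuablawu.
Nasal assimilation: no change.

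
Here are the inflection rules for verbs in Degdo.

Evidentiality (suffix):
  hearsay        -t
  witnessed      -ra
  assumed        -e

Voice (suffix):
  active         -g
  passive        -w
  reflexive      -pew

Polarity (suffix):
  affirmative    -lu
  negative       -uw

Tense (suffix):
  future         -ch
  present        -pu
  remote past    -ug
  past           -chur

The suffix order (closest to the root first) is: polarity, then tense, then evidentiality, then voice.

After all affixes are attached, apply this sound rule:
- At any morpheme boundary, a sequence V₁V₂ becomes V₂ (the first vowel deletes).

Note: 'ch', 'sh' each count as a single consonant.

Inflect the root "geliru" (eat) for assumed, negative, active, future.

Attach polarity negative -uw → geliruuw.
Attach tense future -ch → geliruuwch.
Attach evidentiality assumed -e → geliruuwche.
Attach voice active -g → geliruuwcheg.
Apply vowel deletion: geliruuwcheg → geliruwcheg.

geliruwcheg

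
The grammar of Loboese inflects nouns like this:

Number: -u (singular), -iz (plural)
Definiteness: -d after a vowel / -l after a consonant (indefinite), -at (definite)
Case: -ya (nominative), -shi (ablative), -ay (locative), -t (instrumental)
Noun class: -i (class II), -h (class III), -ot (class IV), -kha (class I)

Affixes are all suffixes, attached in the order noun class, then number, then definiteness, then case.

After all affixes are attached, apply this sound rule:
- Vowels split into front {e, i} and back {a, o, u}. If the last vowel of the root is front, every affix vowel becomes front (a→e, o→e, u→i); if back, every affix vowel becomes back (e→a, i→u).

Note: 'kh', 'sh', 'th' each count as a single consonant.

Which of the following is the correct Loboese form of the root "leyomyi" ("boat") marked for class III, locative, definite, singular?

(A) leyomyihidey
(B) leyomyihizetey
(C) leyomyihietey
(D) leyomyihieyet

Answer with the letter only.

Attach noun class class III -h → leyomyih.
Attach number singular -u → leyomyihu.
Attach definiteness definite -at → leyomyihuat.
Attach case locative -ay → leyomyihuatay.
Apply vowel harmony: leyomyihuatay → leyomyihietey.
So the correct form is leyomyihietey, option (C).
(A) leyomyihidey is wrong: it uses indefinite instead of definite for definiteness.
(B) leyomyihizetey is wrong: it uses plural instead of singular for number.
(D) leyomyihieyet is wrong: it has the affixes in the wrong order.

C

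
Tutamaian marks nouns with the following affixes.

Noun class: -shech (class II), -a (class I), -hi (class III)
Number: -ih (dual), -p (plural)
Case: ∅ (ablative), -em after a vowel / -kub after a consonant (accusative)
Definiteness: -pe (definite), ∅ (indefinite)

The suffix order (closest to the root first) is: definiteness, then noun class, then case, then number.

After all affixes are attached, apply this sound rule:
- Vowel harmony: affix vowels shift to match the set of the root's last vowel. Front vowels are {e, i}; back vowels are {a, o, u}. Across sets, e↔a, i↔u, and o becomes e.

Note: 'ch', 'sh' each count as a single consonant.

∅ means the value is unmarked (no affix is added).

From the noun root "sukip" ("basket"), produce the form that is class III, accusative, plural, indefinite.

sukiphiemp

definiteness = indefinite: zero marking, form stays sukip.
Attach noun class class III -hi → sukiphi.
Attach case accusative -em (after vowel 'i') → sukiphiem.
Attach number plural -p → sukiphiemp.
Vowel harmony: no change.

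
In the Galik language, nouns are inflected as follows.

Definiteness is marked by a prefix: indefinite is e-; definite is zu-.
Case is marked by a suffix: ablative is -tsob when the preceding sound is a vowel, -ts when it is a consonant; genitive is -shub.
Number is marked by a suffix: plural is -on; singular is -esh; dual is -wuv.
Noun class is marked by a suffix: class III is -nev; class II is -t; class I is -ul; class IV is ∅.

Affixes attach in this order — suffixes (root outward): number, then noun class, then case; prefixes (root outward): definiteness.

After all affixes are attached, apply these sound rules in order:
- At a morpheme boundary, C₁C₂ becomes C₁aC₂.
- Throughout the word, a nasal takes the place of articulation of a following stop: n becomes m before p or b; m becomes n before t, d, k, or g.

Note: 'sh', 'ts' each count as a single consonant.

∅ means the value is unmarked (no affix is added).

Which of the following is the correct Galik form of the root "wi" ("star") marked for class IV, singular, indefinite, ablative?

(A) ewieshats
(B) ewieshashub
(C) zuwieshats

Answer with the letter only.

Attach number singular -esh → wiesh.
noun class = class IV: zero marking, form stays wiesh.
Attach case ablative -ts (after consonant 'sh') → wieshts.
Attach definiteness indefinite e- → ewieshts.
Apply epenthesis: ewieshts → ewieshats.
Nasal assimilation: no change.
So the correct form is ewieshats, option (A).
(B) ewieshashub is wrong: it uses genitive instead of ablative for case.
(C) zuwieshats is wrong: it uses definite instead of indefinite for definiteness.

A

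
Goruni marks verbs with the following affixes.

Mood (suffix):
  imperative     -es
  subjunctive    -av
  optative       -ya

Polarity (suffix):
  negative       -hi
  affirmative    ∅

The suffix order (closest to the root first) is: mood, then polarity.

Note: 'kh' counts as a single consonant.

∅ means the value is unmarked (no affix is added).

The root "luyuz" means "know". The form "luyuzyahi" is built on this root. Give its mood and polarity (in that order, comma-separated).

Segment: luyuz-ya-hi.
mood: -ya → optative.
polarity: -hi → negative.

optative, negative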